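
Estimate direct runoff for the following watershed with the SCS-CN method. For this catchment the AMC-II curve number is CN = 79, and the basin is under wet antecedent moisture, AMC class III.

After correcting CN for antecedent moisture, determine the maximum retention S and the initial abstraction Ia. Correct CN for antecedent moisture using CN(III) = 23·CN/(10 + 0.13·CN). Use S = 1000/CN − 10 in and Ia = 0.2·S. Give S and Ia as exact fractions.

S = 2100/1817 in ≈ 1.156 in; Ia = 420/1817 in ≈ 0.231 in

Adjust CN=79 to AMC III: 23·79/(10 + 0.13·79) → 1817 ÷ (2027/100) = 181700/2027 ≈ 89.640
Retention S: 1000/CN − 10 with CN=89.640 → S = 2100/1817 ≈ 1.156 in
Ia = 0.2·(2100/1817) = 420/1817 in ≈ 0.231 in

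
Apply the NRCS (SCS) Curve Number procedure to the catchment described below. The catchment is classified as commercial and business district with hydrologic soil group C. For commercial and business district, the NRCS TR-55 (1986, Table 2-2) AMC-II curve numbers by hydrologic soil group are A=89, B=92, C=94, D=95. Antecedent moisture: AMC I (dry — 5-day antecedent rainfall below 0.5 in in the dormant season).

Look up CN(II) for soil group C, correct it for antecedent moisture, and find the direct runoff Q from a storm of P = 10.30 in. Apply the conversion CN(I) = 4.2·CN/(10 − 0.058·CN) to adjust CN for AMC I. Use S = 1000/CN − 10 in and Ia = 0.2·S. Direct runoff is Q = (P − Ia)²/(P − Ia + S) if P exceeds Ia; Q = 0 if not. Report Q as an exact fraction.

NRCS table: commercial and business district, soil group C → CN(II) = 94
Adjust CN=94 to AMC I: 4.2·94/(10 − 0.058·94) → (1974/5) ÷ (1137/250) = 32900/379 ≈ 86.807
S = 1000/(32900/379) − 10 = 500/329 in ≈ 1.520 in
Ia = 0.2·(500/329) = 100/329 in ≈ 0.304 in
Excess rainfall: 10.300 − 0.304 = 9.996 in; P > Ia so Q > 0
Runoff Q = (P−Ia)²/(P−Ia+S) = (9.996)²/(9.996+1.520) = 1081554769/124648230 ≈ 8.677 in

Q = 1081554769/124648230 in ≈ 8.677 in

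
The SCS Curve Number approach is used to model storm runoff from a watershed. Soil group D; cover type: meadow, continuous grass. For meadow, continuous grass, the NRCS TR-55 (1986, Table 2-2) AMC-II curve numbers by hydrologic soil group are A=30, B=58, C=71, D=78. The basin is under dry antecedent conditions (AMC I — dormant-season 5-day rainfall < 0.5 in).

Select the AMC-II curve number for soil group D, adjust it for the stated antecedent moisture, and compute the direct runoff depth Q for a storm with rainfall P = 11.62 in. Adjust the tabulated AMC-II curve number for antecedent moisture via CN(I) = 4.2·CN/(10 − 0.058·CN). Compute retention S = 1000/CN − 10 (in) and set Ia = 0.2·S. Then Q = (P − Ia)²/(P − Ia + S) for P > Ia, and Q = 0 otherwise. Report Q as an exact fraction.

NRCS table: meadow, continuous grass, soil group D → CN(II) = 78
Dry (AMC I): CN(I) = 4.2·78/(10 − 0.058·78) = (1638/5)/(1369/250) = 81900/1369 ≈ 59.825
Max retention: S = 1000/(81900/1369) − 10 = 5500/819 in (≈ 6.716 in)
Initial abstraction Ia = S/5 = (5500/819)/5 = 1100/819 ≈ 1.343 in
P − Ia = 11.620 − 1.343 = 420839/40950 ≈ 10.277 in (> 0, runoff occurs)
Runoff Q = (P−Ia)²/(P−Ia+S) = (10.277)²/(10.277+6.716) = 177105463921/28494607050 ≈ 6.215 in

Q = 177105463921/28494607050 in ≈ 6.215 in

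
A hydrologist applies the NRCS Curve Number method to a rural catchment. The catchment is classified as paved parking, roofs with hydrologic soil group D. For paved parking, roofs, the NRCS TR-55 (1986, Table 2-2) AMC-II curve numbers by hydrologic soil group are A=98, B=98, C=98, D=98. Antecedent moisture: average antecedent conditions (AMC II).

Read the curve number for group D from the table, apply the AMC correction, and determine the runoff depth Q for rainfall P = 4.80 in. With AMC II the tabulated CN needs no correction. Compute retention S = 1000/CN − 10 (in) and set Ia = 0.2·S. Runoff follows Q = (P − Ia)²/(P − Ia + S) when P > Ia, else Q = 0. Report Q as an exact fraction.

Q = 339889/74480 in ≈ 4.563 in

NRCS table: paved parking, roofs, soil group D → CN(II) = 98
CN(II) = 98; AMC II needs no correction.
S = 1000/98 − 10 = 10/49 in ≈ 0.204 in
Initial abstraction Ia = S/5 = (10/49)/5 = 2/49 ≈ 0.041 in
Excess rainfall: 4.800 − 0.041 = 4.759 in; P > Ia so Q > 0
Q: (1166/245)² ÷ (1216/245) = 339889/74480 in (≈ 4.563 in)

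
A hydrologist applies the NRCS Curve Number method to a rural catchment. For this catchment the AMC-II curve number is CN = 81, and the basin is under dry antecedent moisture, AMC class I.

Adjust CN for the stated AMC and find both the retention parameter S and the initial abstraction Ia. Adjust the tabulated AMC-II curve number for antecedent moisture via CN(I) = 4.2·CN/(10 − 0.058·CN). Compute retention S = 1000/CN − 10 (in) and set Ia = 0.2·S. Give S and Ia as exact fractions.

Dry (AMC I): CN(I) = 4.2·81/(10 − 0.058·81) = (1701/5)/(2651/500) = 170100/2651 ≈ 64.164
Retention S: 1000/CN − 10 with CN=64.164 → S = 9500/1701 ≈ 5.585 in
Ia = 0.2S: 0.2·5.585 = 1.117 in (exactly 1900/1701)

S = 9500/1701 in ≈ 5.585 in; Ia = 1900/1701 in ≈ 1.117 in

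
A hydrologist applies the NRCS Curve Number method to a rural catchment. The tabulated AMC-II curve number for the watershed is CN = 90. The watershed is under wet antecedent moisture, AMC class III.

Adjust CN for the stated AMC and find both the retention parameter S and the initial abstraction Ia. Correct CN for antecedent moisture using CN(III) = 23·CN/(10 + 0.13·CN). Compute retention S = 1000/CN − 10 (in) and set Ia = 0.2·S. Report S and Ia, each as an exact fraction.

S = 100/207 in ≈ 0.483 in; Ia = 20/207 in ≈ 0.097 in

Wet (AMC III): CN(III) = 23·90/(10 + 0.13·90) = 2070/(217/10) = 20700/217 ≈ 95.392
Max retention: S = 1000/(20700/217) − 10 = 100/207 in (≈ 0.483 in)
Ia = 0.2·(100/207) = 20/207 in ≈ 0.097 in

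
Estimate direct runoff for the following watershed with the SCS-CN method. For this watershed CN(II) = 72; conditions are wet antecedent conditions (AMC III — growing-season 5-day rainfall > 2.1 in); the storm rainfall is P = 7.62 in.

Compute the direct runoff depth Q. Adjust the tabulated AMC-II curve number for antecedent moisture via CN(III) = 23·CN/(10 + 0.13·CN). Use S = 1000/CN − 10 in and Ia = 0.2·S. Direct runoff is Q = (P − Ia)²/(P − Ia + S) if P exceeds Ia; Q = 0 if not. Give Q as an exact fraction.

CN(III) from CN(II)=72: (23·72)/(10 + 0.13·72) = 10350/121 ≈ 85.537
Retention S: 1000/CN − 10 with CN=85.537 → S = 350/207 ≈ 1.691 in
Initial abstraction Ia = S/5 = (350/207)/5 = 70/207 ≈ 0.338 in
Since P=7.620 > Ia=0.338: effective rainfall P−Ia = 75367/10350 in
Q = (75367/10350)²/((75367/10350) + 350/207) = (5680184689/107122500)/(92867/10350) = 5680184689/961173450 in ≈ 5.910 in

Q = 5680184689/961173450 in ≈ 5.910 in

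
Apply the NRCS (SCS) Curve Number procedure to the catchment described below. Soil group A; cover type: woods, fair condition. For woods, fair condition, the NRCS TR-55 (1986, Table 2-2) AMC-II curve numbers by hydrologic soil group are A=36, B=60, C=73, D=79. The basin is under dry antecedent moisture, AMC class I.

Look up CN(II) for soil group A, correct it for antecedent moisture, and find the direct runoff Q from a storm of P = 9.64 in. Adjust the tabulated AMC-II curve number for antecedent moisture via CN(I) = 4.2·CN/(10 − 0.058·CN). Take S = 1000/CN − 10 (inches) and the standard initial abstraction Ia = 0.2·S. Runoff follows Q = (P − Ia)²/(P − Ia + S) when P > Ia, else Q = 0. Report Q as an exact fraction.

NRCS table: woods, fair condition, soil group A → CN(II) = 36
CN(I) from CN(II)=36: (4.2·36)/(10 − 0.058·36) = 18900/989 ≈ 19.110
S = 1000/(18900/989) − 10 = 8000/189 in ≈ 42.328 in
Initial abstraction Ia = S/5 = (8000/189)/5 = 1600/189 ≈ 8.466 in
Since P=9.640 > Ia=8.466: effective rainfall P−Ia = 5549/4725 in
Runoff Q = (P−Ia)²/(P−Ia+S) = (1.174)²/(1.174+42.328) = 30791401/971219025 ≈ 0.032 in

Q = 30791401/971219025 in ≈ 0.032 in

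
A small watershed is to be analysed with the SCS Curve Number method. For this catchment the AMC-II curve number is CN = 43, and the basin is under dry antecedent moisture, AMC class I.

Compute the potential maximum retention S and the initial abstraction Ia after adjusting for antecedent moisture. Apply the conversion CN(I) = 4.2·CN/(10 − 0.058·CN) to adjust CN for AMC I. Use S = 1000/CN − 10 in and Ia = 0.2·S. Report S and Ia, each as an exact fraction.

S = 9500/301 in ≈ 31.561 in; Ia = 1900/301 in ≈ 6.312 in

Adjust CN=43 to AMC I: 4.2·43/(10 − 0.058·43) → (903/5) ÷ (3753/500) = 30100/1251 ≈ 24.061
Max retention: S = 1000/(30100/1251) − 10 = 9500/301 in (≈ 31.561 in)
Ia = 0.2S: 0.2·31.561 = 6.312 in (exactly 1900/301)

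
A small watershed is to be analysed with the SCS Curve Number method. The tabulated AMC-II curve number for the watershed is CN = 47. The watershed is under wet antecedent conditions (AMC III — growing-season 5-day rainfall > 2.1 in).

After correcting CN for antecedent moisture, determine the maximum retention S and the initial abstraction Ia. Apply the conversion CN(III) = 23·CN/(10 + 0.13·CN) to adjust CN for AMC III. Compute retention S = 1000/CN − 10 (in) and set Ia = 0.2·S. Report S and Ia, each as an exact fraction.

S = 5300/1081 in ≈ 4.903 in; Ia = 1060/1081 in ≈ 0.981 in

Wet (AMC III): CN(III) = 23·47/(10 + 0.13·47) = 1081/(1611/100) = 108100/1611 ≈ 67.101
S = 1000/(108100/1611) − 10 = 5300/1081 in ≈ 4.903 in
Ia = 0.2·(5300/1081) = 1060/1081 in ≈ 0.981 in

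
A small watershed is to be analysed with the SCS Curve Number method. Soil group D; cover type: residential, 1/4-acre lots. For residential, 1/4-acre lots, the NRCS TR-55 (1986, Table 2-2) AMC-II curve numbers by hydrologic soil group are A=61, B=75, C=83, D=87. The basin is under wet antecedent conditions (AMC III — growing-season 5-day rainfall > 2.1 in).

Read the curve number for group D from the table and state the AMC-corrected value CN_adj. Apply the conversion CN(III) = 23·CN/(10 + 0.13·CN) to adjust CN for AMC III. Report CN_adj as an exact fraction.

NRCS table: residential, 1/4-acre lots, soil group D → CN(II) = 87
CN(III) from CN(II)=87: (23·87)/(10 + 0.13·87) = 200100/2131 ≈ 93.900

CN_adj = 200100/2131 ≈ 93.900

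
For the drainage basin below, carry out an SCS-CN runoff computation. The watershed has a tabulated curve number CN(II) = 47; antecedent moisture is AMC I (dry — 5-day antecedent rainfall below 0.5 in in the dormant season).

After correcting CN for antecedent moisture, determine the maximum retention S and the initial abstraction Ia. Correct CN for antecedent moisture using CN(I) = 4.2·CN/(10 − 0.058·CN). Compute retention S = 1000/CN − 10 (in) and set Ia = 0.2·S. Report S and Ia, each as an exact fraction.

S = 26500/987 in ≈ 26.849 in; Ia = 5300/987 in ≈ 5.370 in

Adjust CN=47 to AMC I: 4.2·47/(10 − 0.058·47) → (987/5) ÷ (3637/500) = 98700/3637 ≈ 27.138
Max retention: S = 1000/(98700/3637) − 10 = 26500/987 in (≈ 26.849 in)
Ia = 0.2S: 0.2·26.849 = 5.370 in (exactly 5300/987)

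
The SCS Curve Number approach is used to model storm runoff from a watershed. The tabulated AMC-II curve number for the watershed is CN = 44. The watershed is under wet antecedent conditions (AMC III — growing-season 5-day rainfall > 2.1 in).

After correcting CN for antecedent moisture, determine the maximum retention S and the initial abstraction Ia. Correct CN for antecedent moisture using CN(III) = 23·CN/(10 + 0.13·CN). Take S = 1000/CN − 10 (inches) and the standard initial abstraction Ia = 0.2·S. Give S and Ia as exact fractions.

CN(III) from CN(II)=44: (23·44)/(10 + 0.13·44) = 25300/393 ≈ 64.377
S = 1000/(25300/393) − 10 = 1400/253 in ≈ 5.534 in
Ia = 0.2S: 0.2·5.534 = 1.107 in (exactly 280/253)

S = 1400/253 in ≈ 5.534 in; Ia = 280/253 in ≈ 1.107 in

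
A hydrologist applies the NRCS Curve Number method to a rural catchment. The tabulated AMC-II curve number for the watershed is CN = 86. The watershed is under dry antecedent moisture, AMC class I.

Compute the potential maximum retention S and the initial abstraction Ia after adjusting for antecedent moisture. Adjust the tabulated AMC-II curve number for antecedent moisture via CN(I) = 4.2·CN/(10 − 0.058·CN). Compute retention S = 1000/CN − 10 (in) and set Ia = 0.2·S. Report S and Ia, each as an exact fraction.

S = 500/129 in ≈ 3.876 in; Ia = 100/129 in ≈ 0.775 in

Dry (AMC I): CN(I) = 4.2·86/(10 − 0.058·86) = (1806/5)/(1253/250) = 12900/179 ≈ 72.067
Retention S: 1000/CN − 10 with CN=72.067 → S = 500/129 ≈ 3.876 in
Ia = 0.2S: 0.2·3.876 = 0.775 in (exactly 100/129)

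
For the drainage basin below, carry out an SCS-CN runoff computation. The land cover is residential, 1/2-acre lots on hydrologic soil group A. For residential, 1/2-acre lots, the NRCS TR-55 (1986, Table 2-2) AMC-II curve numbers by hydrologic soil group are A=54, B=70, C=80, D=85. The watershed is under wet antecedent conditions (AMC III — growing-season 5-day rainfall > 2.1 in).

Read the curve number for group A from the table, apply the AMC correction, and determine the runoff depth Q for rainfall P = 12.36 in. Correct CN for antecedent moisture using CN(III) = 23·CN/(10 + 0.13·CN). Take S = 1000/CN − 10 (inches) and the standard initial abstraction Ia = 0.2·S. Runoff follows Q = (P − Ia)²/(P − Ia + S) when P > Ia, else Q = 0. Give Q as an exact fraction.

Q = 61512649/6981525 in ≈ 8.811 in

NRCS table: residential, 1/2-acre lots, soil group A → CN(II) = 54
Adjust CN=54 to AMC III: 23·54/(10 + 0.13·54) → 1242 ÷ (851/50) = 2700/37 ≈ 72.973
Max retention: S = 1000/(2700/37) − 10 = 100/27 in (≈ 3.704 in)
Initial abstraction Ia = S/5 = (100/27)/5 = 20/27 ≈ 0.741 in
Excess rainfall: 12.360 − 0.741 = 11.619 in; P > Ia so Q > 0
Runoff Q = (P−Ia)²/(P−Ia+S) = (11.619)²/(11.619+3.704) = 61512649/6981525 ≈ 8.811 in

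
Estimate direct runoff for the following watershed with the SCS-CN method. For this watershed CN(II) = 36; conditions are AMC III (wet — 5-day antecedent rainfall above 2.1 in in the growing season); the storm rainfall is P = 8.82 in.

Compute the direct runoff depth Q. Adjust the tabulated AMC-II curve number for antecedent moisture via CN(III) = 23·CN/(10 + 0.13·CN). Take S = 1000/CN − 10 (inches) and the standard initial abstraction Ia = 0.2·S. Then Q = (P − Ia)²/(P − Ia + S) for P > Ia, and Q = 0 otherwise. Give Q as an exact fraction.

CN(III) from CN(II)=36: (23·36)/(10 + 0.13·36) = 20700/367 ≈ 56.403
Max retention: S = 1000/(20700/367) − 10 = 1600/207 in (≈ 7.729 in)
Ia = 0.2·(1600/207) = 320/207 in ≈ 1.546 in
Since P=8.820 > Ia=1.546: effective rainfall P−Ia = 75287/10350 in
Q: (75287/10350)² ÷ (155287/10350) = 5668132369/1607220450 in (≈ 3.527 in)

Q = 5668132369/1607220450 in ≈ 3.527 in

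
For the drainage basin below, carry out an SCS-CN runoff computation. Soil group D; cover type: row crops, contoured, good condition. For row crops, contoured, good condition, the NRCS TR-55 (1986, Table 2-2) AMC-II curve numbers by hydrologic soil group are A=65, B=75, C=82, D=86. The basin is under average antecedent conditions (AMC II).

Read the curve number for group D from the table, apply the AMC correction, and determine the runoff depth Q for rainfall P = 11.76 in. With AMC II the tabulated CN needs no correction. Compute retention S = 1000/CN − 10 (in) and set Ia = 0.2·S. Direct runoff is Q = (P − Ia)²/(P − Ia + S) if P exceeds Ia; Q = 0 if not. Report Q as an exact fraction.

NRCS table: row crops, contoured, good condition, soil group D → CN(II) = 86
AMC II — tabulated CN = 86 applies directly.
S = 1000/86 − 10 = 70/43 in ≈ 1.628 in
Ia = 0.2S: 0.2·1.628 = 0.326 in (exactly 14/43)
Excess rainfall: 11.760 − 0.326 = 11.434 in; P > Ia so Q > 0
Q: (12292/1075)² ÷ (14042/1075) = 10792376/1078225 in (≈ 10.009 in)

Q = 10792376/1078225 in ≈ 10.009 in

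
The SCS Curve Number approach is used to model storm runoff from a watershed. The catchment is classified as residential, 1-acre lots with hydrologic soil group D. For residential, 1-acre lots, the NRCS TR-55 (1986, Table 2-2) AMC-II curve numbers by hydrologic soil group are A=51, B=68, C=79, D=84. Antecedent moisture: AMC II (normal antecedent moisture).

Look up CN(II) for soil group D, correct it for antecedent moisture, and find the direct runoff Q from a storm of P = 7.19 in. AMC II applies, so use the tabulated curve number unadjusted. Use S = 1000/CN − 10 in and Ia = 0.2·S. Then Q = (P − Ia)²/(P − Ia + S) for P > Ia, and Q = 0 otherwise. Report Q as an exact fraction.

NRCS table: residential, 1-acre lots, soil group D → CN(II) = 84
AMC II — tabulated CN = 84 applies directly.
S = 1000/84 − 10 = 40/21 in ≈ 1.905 in
Ia = 0.2·(40/21) = 8/21 in ≈ 0.381 in
P − Ia = 7.190 − 0.381 = 14299/2100 ≈ 6.809 in (> 0, runoff occurs)
Q = (14299/2100)²/((14299/2100) + 40/21) = (204461401/4410000)/(18299/2100) = 204461401/38427900 in ≈ 5.321 in

Q = 204461401/38427900 in ≈ 5.321 in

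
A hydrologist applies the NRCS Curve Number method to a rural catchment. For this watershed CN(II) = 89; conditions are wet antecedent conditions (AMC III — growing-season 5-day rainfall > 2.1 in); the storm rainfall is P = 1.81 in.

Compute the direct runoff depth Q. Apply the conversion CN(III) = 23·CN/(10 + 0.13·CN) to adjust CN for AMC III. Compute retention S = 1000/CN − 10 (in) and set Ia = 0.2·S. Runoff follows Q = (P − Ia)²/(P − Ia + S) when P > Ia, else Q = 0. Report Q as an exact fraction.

Q = 121457129049/93856382900 in ≈ 1.294 in

Adjust CN=89 to AMC III: 23·89/(10 + 0.13·89) → 2047 ÷ (2157/100) = 204700/2157 ≈ 94.900
S = 1000/(204700/2157) − 10 = 1100/2047 in ≈ 0.537 in
Initial abstraction Ia = S/5 = (1100/2047)/5 = 220/2047 ≈ 0.107 in
Since P=1.810 > Ia=0.107: effective rainfall P−Ia = 348507/204700 in
Runoff Q = (P−Ia)²/(P−Ia+S) = (1.703)²/(1.703+0.537) = 121457129049/93856382900 ≈ 1.294 in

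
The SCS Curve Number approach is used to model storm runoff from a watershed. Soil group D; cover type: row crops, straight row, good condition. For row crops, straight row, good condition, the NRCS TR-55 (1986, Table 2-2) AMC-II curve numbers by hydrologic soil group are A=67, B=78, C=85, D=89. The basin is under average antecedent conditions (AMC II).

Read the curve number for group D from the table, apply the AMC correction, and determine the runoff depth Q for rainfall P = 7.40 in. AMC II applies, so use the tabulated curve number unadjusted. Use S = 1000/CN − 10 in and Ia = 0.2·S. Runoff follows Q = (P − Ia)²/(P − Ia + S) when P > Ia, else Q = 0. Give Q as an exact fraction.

NRCS table: row crops, straight row, good condition, soil group D → CN(II) = 89
AMC II — tabulated CN = 89 applies directly.
S = 1000/89 − 10 = 110/89 in ≈ 1.236 in
Initial abstraction Ia = S/5 = (110/89)/5 = 22/89 ≈ 0.247 in
Excess rainfall: 7.400 − 0.247 = 7.153 in; P > Ia so Q > 0
Runoff Q = (P−Ia)²/(P−Ia+S) = (7.153)²/(7.153+1.236) = 10131489/1661185 ≈ 6.099 in

Q = 10131489/1661185 in ≈ 6.099 in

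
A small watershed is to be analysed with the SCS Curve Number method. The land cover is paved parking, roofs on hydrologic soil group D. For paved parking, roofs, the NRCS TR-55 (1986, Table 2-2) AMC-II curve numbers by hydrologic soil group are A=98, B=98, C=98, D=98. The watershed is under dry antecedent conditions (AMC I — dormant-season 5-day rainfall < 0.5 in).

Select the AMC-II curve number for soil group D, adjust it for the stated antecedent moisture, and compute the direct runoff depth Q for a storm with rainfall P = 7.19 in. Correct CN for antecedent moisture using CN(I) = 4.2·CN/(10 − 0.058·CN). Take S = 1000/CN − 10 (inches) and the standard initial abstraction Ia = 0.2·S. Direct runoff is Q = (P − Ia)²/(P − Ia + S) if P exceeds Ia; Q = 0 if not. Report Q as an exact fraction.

Q = 532682482201/80246667900 in ≈ 6.638 in

NRCS table: paved parking, roofs, soil group D → CN(II) = 98
CN(I) from CN(II)=98: (4.2·98)/(10 − 0.058·98) = 102900/1079 ≈ 95.366
Max retention: S = 1000/(102900/1079) − 10 = 500/1029 in (≈ 0.486 in)
Ia = 0.2·(500/1029) = 100/1029 in ≈ 0.097 in
P − Ia = 7.190 − 0.097 = 729851/102900 ≈ 7.093 in (> 0, runoff occurs)
Runoff Q = (P−Ia)²/(P−Ia+S) = (7.093)²/(7.093+0.486) = 532682482201/80246667900 ≈ 6.638 in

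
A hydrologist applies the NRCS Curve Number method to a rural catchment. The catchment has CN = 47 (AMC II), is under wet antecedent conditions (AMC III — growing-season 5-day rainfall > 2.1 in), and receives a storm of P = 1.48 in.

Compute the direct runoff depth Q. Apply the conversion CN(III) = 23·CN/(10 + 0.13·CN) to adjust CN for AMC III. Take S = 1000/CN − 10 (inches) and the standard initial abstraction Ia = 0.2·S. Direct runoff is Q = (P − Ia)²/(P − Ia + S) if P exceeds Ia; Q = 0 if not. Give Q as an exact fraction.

Q = 182169009/3945568925 in ≈ 0.046 in

Wet (AMC III): CN(III) = 23·47/(10 + 0.13·47) = 1081/(1611/100) = 108100/1611 ≈ 67.101
S = 1000/(108100/1611) − 10 = 5300/1081 in ≈ 4.903 in
Ia = 0.2·(5300/1081) = 1060/1081 in ≈ 0.981 in
Excess rainfall: 1.480 − 0.981 = 0.499 in; P > Ia so Q > 0
Runoff Q = (P−Ia)²/(P−Ia+S) = (0.499)²/(0.499+4.903) = 182169009/3945568925 ≈ 0.046 in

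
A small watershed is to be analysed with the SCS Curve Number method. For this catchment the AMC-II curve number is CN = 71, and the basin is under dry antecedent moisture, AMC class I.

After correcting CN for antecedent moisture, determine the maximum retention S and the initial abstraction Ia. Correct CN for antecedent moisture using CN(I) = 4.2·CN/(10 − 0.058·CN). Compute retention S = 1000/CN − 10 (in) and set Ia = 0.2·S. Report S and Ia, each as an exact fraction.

Adjust CN=71 to AMC I: 4.2·71/(10 − 0.058·71) → (1491/5) ÷ (2941/500) = 149100/2941 ≈ 50.697
S = 1000/(149100/2941) − 10 = 14500/1491 in ≈ 9.725 in
Ia = 0.2·(14500/1491) = 2900/1491 in ≈ 1.945 in

S = 14500/1491 in ≈ 9.725 in; Ia = 2900/1491 in ≈ 1.945 in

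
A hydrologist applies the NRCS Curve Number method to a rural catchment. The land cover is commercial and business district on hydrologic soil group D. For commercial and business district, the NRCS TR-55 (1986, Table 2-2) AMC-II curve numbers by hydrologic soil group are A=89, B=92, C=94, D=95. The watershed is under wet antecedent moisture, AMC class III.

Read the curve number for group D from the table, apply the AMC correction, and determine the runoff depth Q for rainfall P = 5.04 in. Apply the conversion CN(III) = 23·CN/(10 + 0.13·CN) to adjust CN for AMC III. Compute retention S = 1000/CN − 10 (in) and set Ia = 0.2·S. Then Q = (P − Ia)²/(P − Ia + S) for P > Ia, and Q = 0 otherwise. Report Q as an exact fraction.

NRCS table: commercial and business district, soil group D → CN(II) = 95
Adjust CN=95 to AMC III: 23·95/(10 + 0.13·95) → 2185 ÷ (447/20) = 43700/447 ≈ 97.763
S = 1000/(43700/447) − 10 = 100/437 in ≈ 0.229 in
Initial abstraction Ia = S/5 = (100/437)/5 = 20/437 ≈ 0.046 in
Excess rainfall: 5.040 − 0.046 = 4.994 in; P > Ia so Q > 0
Runoff Q = (P−Ia)²/(P−Ia+S) = (4.994)²/(4.994+0.229) = 1488505922/311701175 ≈ 4.775 in

Q = 1488505922/311701175 in ≈ 4.775 in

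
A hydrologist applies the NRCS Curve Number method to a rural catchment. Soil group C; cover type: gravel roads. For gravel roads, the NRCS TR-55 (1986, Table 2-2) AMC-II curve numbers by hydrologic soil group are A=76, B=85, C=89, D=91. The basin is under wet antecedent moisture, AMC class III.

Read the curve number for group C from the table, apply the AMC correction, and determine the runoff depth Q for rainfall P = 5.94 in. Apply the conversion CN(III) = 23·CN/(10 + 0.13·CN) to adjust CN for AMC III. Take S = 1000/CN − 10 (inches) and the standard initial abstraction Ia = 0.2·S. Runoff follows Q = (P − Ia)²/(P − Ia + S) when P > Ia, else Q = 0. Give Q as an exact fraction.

NRCS table: gravel roads, soil group C → CN(II) = 89
Wet (AMC III): CN(III) = 23·89/(10 + 0.13·89) = 2047/(2157/100) = 204700/2157 ≈ 94.900
S = 1000/(204700/2157) − 10 = 1100/2047 in ≈ 0.537 in
Ia = 0.2·(1100/2047) = 220/2047 in ≈ 0.107 in
Excess rainfall: 5.940 − 0.107 = 5.833 in; P > Ia so Q > 0
Q: (596959/102350)² ÷ (651959/102350) = 32396367971/6066182150 in (≈ 5.340 in)

Q = 32396367971/6066182150 in ≈ 5.340 in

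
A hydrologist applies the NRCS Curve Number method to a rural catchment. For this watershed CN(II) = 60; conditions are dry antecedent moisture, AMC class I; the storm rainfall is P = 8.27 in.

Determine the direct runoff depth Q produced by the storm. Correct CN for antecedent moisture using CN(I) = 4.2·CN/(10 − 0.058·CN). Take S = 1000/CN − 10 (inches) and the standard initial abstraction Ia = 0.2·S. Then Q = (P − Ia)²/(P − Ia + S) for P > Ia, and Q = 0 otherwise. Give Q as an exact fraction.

Q = 1030474201/832236300 in ≈ 1.238 in

Dry (AMC I): CN(I) = 4.2·60/(10 − 0.058·60) = 252/(163/25) = 6300/163 ≈ 38.650
Max retention: S = 1000/(6300/163) − 10 = 1000/63 in (≈ 15.873 in)
Ia = 0.2S: 0.2·15.873 = 3.175 in (exactly 200/63)
Excess rainfall: 8.270 − 3.175 = 5.095 in; P > Ia so Q > 0
Runoff Q = (P−Ia)²/(P−Ia+S) = (5.095)²/(5.095+15.873) = 1030474201/832236300 ≈ 1.238 in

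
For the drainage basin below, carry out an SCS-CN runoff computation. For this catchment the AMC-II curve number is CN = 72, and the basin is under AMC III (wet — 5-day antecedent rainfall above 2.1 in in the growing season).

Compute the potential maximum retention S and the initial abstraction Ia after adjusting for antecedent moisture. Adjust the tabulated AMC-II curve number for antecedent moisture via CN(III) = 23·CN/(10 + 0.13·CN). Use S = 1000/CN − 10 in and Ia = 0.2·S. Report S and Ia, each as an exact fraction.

Wet (AMC III): CN(III) = 23·72/(10 + 0.13·72) = 1656/(484/25) = 10350/121 ≈ 85.537
S = 1000/(10350/121) − 10 = 350/207 in ≈ 1.691 in
Ia = 0.2·(350/207) = 70/207 in ≈ 0.338 in

S = 350/207 in ≈ 1.691 in; Ia = 70/207 in ≈ 0.338 in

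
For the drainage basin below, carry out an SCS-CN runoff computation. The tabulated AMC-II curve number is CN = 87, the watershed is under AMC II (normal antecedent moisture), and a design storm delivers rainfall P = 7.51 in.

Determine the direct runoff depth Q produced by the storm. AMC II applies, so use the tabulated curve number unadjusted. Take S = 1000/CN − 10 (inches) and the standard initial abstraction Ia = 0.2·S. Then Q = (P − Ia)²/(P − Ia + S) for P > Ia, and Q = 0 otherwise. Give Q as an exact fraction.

AMC II — tabulated CN = 87 applies directly.
S = 1000/87 − 10 = 130/87 in ≈ 1.494 in
Ia = 0.2·(130/87) = 26/87 in ≈ 0.299 in
P − Ia = 7.510 − 0.299 = 62737/8700 ≈ 7.211 in (> 0, runoff occurs)
Q = (62737/8700)²/((62737/8700) + 130/87) = (3935931169/75690000)/(75737/8700) = 3935931169/658911900 in ≈ 5.973 in

Q = 3935931169/658911900 in ≈ 5.973 in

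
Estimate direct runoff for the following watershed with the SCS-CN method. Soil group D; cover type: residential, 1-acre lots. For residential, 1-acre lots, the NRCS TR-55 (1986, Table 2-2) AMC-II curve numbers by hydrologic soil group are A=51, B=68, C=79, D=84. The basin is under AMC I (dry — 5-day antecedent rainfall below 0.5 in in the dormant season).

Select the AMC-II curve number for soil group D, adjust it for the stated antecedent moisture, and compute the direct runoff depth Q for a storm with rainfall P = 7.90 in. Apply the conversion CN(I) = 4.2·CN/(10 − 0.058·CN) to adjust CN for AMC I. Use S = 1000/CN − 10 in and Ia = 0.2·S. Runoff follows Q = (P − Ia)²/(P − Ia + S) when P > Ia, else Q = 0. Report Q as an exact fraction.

NRCS table: residential, 1-acre lots, soil group D → CN(II) = 84
Adjust CN=84 to AMC I: 4.2·84/(10 − 0.058·84) → (1764/5) ÷ (641/125) = 44100/641 ≈ 68.799
S = 1000/(44100/641) − 10 = 2000/441 in ≈ 4.535 in
Initial abstraction Ia = S/5 = (2000/441)/5 = 400/441 ≈ 0.907 in
Excess rainfall: 7.900 − 0.907 = 6.993 in; P > Ia so Q > 0
Runoff Q = (P−Ia)²/(P−Ia+S) = (6.993)²/(6.993+4.535) = 951043921/224199990 ≈ 4.242 in

Q = 951043921/224199990 in ≈ 4.242 in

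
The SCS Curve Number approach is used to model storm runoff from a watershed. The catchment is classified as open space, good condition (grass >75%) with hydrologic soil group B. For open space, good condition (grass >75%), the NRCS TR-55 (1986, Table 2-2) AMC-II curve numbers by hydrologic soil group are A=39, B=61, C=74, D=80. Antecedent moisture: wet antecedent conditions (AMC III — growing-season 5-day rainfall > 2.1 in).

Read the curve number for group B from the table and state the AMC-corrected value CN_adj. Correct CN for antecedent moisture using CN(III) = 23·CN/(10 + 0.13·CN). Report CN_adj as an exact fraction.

NRCS table: open space, good condition (grass >75%), soil group B → CN(II) = 61
Wet (AMC III): CN(III) = 23·61/(10 + 0.13·61) = 1403/(1793/100) = 140300/1793 ≈ 78.249

CN_adj = 140300/1793 ≈ 78.249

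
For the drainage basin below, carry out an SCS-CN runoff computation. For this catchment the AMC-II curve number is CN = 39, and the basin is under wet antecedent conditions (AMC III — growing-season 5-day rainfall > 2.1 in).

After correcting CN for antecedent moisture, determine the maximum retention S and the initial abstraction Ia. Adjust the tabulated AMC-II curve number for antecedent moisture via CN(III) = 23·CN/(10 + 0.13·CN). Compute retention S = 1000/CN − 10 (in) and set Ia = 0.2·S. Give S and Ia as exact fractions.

S = 6100/897 in ≈ 6.800 in; Ia = 1220/897 in ≈ 1.360 in

CN(III) from CN(II)=39: (23·39)/(10 + 0.13·39) = 89700/1507 ≈ 59.522
S = 1000/(89700/1507) − 10 = 6100/897 in ≈ 6.800 in
Ia = 0.2S: 0.2·6.800 = 1.360 in (exactly 1220/897)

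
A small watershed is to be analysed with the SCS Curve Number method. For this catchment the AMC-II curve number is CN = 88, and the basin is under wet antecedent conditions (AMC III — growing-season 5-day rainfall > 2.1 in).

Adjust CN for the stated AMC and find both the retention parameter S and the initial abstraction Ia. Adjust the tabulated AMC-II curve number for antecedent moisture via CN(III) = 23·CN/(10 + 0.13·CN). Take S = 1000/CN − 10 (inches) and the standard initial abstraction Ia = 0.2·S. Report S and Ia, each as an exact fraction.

CN(III) from CN(II)=88: (23·88)/(10 + 0.13·88) = 6325/67 ≈ 94.403
S = 1000/(6325/67) − 10 = 150/253 in ≈ 0.593 in
Ia = 0.2·(150/253) = 30/253 in ≈ 0.119 in

S = 150/253 in ≈ 0.593 in; Ia = 30/253 in ≈ 0.119 in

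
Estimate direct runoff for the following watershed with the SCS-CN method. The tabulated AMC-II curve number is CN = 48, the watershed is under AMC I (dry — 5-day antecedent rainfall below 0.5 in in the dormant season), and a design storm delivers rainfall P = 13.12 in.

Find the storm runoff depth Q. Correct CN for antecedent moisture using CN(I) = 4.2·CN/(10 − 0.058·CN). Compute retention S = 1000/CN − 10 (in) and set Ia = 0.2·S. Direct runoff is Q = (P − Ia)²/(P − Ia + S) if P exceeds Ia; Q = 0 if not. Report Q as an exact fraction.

Q = 157226521/83733300 in ≈ 1.878 in

Dry (AMC I): CN(I) = 4.2·48/(10 − 0.058·48) = (1008/5)/(902/125) = 12600/451 ≈ 27.938
Retention S: 1000/CN − 10 with CN=27.938 → S = 1625/63 ≈ 25.794 in
Initial abstraction Ia = S/5 = (1625/63)/5 = 325/63 ≈ 5.159 in
P − Ia = 13.120 − 5.159 = 12539/1575 ≈ 7.961 in (> 0, runoff occurs)
Q: (12539/1575)² ÷ (53164/1575) = 157226521/83733300 in (≈ 1.878 in)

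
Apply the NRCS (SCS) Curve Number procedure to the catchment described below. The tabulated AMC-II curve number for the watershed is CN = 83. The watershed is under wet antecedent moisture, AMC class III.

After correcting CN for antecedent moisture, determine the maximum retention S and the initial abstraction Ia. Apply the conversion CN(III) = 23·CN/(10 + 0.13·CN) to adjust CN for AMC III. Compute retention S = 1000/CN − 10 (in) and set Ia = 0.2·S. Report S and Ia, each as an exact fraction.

CN(III) from CN(II)=83: (23·83)/(10 + 0.13·83) = 190900/2079 ≈ 91.823
Max retention: S = 1000/(190900/2079) − 10 = 1700/1909 in (≈ 0.891 in)
Initial abstraction Ia = S/5 = (1700/1909)/5 = 340/1909 ≈ 0.178 in

S = 1700/1909 in ≈ 0.891 in; Ia = 340/1909 in ≈ 0.178 in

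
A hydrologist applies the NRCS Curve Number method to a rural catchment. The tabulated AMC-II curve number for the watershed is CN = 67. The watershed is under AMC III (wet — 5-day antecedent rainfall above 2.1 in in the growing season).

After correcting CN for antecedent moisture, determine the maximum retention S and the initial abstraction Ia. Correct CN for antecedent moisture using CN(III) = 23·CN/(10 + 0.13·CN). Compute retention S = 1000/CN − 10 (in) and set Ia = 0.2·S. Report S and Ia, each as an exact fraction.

CN(III) from CN(II)=67: (23·67)/(10 + 0.13·67) = 154100/1871 ≈ 82.362
Retention S: 1000/CN − 10 with CN=82.362 → S = 3300/1541 ≈ 2.141 in
Initial abstraction Ia = S/5 = (3300/1541)/5 = 660/1541 ≈ 0.428 in

S = 3300/1541 in ≈ 2.141 in; Ia = 660/1541 in ≈ 0.428 in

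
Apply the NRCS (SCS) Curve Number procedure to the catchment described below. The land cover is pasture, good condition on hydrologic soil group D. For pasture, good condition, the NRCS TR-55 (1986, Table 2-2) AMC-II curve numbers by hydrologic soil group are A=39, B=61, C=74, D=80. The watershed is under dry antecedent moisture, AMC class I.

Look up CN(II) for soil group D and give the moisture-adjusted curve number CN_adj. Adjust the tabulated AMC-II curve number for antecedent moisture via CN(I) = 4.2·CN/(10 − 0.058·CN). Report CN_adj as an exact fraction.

NRCS table: pasture, good condition, soil group D → CN(II) = 80
Dry (AMC I): CN(I) = 4.2·80/(10 − 0.058·80) = 336/(134/25) = 4200/67 ≈ 62.687

CN_adj = 4200/67 ≈ 62.687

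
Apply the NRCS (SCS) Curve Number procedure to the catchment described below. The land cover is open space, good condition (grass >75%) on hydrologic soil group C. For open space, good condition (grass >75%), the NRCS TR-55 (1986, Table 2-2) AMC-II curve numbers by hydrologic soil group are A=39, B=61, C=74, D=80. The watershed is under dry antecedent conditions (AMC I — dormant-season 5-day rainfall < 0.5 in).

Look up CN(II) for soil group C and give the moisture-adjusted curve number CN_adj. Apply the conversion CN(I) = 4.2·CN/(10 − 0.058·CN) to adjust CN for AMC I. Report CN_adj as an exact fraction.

NRCS table: open space, good condition (grass >75%), soil group C → CN(II) = 74
Dry (AMC I): CN(I) = 4.2·74/(10 − 0.058·74) = (1554/5)/(1427/250) = 77700/1427 ≈ 54.450

CN_adj = 77700/1427 ≈ 54.450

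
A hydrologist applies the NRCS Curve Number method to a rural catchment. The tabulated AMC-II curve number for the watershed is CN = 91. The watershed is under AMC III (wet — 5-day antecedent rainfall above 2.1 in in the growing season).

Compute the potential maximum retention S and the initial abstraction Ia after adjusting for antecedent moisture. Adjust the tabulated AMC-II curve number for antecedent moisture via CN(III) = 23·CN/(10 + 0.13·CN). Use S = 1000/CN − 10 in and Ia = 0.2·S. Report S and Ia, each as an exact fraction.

S = 900/2093 in ≈ 0.430 in; Ia = 180/2093 in ≈ 0.086 in

Adjust CN=91 to AMC III: 23·91/(10 + 0.13·91) → 2093 ÷ (2183/100) = 209300/2183 ≈ 95.877
Retention S: 1000/CN − 10 with CN=95.877 → S = 900/2093 ≈ 0.430 in
Ia = 0.2S: 0.2·0.430 = 0.086 in (exactly 180/2093)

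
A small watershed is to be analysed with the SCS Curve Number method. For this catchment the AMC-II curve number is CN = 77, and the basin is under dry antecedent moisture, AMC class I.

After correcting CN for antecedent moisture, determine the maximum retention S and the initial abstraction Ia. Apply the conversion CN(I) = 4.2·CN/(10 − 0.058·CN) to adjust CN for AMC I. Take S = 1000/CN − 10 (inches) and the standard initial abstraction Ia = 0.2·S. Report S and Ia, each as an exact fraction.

S = 11500/1617 in ≈ 7.112 in; Ia = 2300/1617 in ≈ 1.422 in

CN(I) from CN(II)=77: (4.2·77)/(10 − 0.058·77) = 161700/2767 ≈ 58.439
S = 1000/(161700/2767) − 10 = 11500/1617 in ≈ 7.112 in
Initial abstraction Ia = S/5 = (11500/1617)/5 = 2300/1617 ≈ 1.422 in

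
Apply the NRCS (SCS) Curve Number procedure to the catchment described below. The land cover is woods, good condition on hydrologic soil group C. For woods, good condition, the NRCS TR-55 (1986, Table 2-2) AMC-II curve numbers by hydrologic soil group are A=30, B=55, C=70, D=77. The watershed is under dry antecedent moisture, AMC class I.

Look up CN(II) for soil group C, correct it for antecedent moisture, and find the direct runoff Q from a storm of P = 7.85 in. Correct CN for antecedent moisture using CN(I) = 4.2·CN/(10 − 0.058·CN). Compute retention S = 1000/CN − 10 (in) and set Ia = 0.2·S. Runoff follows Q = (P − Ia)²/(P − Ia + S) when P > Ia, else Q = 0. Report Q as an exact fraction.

Q = 32410249/15379140 in ≈ 2.107 in

NRCS table: woods, good condition, soil group C → CN(II) = 70
Adjust CN=70 to AMC I: 4.2·70/(10 − 0.058·70) → 294 ÷ (297/50) = 4900/99 ≈ 49.495
S = 1000/(4900/99) − 10 = 500/49 in ≈ 10.204 in
Ia = 0.2·(500/49) = 100/49 in ≈ 2.041 in
Excess rainfall: 7.850 − 2.041 = 5.809 in; P > Ia so Q > 0
Q: (5693/980)² ÷ (15693/980) = 32410249/15379140 in (≈ 2.107 in)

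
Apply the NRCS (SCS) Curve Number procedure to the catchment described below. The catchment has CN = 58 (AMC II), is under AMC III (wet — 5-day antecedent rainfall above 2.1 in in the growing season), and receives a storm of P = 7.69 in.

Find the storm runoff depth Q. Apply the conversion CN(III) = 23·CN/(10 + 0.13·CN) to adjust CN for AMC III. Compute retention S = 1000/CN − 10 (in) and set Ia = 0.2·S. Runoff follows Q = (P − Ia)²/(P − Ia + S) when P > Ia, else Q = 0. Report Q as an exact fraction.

Q = 221768471929/45417564100 in ≈ 4.883 in

Wet (AMC III): CN(III) = 23·58/(10 + 0.13·58) = 1334/(877/50) = 66700/877 ≈ 76.055
Max retention: S = 1000/(66700/877) − 10 = 2100/667 in (≈ 3.148 in)
Ia = 0.2S: 0.2·3.148 = 0.630 in (exactly 420/667)
Since P=7.690 > Ia=0.630: effective rainfall P−Ia = 470923/66700 in
Q: (470923/66700)² ÷ (680923/66700) = 221768471929/45417564100 in (≈ 4.883 in)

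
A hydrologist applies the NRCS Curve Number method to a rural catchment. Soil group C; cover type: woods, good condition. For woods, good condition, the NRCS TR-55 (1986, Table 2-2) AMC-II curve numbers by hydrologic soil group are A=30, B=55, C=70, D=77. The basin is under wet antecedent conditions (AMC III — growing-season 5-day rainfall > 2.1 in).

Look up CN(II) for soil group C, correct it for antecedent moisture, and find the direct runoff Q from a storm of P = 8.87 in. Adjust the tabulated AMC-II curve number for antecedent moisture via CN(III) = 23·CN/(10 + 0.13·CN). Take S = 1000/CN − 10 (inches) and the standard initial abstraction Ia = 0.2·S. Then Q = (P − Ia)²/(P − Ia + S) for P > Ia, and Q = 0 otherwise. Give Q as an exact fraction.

Q = 18716155249/2685592700 in ≈ 6.969 in

NRCS table: woods, good condition, soil group C → CN(II) = 70
CN(III) from CN(II)=70: (23·70)/(10 + 0.13·70) = 16100/191 ≈ 84.293
Retention S: 1000/CN − 10 with CN=84.293 → S = 300/161 ≈ 1.863 in
Ia = 0.2S: 0.2·1.863 = 0.373 in (exactly 60/161)
P − Ia = 8.870 − 0.373 = 136807/16100 ≈ 8.497 in (> 0, runoff occurs)
Q: (136807/16100)² ÷ (166807/16100) = 18716155249/2685592700 in (≈ 6.969 in)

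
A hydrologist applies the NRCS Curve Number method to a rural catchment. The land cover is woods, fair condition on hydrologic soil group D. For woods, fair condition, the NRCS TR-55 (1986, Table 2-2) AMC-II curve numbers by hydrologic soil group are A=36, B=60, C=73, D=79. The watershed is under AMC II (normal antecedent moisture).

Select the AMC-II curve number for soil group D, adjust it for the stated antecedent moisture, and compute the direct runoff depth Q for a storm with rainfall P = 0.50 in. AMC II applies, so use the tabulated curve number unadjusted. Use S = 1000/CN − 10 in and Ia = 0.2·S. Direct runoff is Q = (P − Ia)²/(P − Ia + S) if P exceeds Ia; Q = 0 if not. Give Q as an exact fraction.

NRCS table: woods, fair condition, soil group D → CN(II) = 79
Average conditions: CN = 79 (no AMC adjustment).
Retention S: 1000/CN − 10 with CN=79.000 → S = 210/79 ≈ 2.658 in
Initial abstraction Ia = S/5 = (210/79)/5 = 42/79 ≈ 0.532 in
P = 0.500 ≤ Ia = 0.532 in: entire storm abstracted, Q = 0.

Q = 0 in ≈ 0.000 in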